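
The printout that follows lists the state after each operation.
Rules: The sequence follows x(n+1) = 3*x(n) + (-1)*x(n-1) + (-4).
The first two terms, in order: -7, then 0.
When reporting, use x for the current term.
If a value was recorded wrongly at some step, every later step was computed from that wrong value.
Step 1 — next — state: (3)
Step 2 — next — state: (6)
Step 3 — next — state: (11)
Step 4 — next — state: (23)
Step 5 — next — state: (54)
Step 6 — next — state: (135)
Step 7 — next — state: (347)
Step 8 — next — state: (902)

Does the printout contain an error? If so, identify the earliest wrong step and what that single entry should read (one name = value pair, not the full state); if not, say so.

1. x = 3*(0) + (-1)*(-7) + (-4) = 3 (agrees with the printout)
2. x = 3*(3) + (-1)*(0) + (-4) = 5 (first mismatch against the printout)
The audit stops at step 2: the recorded entry is wrong and should be x = 5.

step 2, x = 5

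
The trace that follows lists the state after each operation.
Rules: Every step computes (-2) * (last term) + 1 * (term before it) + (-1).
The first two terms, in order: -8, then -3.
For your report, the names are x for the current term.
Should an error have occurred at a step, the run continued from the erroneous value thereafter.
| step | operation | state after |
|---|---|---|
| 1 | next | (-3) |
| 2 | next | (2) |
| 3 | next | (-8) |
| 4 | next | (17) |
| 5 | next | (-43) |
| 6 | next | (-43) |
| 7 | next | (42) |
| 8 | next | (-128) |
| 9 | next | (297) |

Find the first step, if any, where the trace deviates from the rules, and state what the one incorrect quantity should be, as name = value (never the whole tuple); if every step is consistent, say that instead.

Recomputing the run from the initial state:
step 1: x = -3
step 2: x = 2
step 3: x = -8
step 4: x = 17
step 5: x = -43
step 6: x = 102
step 7: x = -248
step 8: x = 597
step 9: x = -1443
The first disagreement with the trace is at step 6, where the value should be x = 102.

step 6, x = 102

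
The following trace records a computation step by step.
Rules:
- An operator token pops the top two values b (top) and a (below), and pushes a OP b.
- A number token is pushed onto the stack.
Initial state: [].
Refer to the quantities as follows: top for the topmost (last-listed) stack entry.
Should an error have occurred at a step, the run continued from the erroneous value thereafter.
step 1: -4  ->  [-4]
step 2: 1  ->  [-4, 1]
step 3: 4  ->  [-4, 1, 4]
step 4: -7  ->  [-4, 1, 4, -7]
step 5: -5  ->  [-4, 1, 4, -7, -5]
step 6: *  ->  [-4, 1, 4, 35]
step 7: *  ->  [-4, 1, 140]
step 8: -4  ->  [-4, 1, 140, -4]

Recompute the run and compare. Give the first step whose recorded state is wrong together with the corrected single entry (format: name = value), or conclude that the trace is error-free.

no error

step 1: push -4: top = -4 -> confirmed correct
step 2: push 1: top = 1 -> verified
step 3: push 4: top = 4 -> in agreement
step 4: push -7: top = -7 -> same as recorded
step 5: push -5: top = -5 -> checks out
step 6: -7 * -5 = 35 -> no discrepancy
step 7: 4 * 35 = 140 -> no discrepancy
step 8: push -4: top = -4 -> agrees with the trace
Each recorded entry agrees with the recomputation.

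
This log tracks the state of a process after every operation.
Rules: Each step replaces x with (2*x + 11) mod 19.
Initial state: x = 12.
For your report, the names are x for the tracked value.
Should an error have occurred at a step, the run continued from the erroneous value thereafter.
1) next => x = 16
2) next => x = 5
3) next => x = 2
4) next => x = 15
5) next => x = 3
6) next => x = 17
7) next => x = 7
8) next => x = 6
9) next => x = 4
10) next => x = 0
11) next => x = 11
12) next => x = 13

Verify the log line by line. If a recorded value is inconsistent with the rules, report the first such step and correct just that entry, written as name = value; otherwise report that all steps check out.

Recomputing the run from the initial state:
step 1: x = 16
step 2: x = 5
step 3: x = 2
step 4: x = 15
step 5: x = 3
step 6: x = 17
step 7: x = 7
step 8: x = 6
step 9: x = 4
step 10: x = 0
step 11: x = 11
step 12: x = 14
The first disagreement with the log is at step 12, where the value should be x = 14.

step 12, x = 14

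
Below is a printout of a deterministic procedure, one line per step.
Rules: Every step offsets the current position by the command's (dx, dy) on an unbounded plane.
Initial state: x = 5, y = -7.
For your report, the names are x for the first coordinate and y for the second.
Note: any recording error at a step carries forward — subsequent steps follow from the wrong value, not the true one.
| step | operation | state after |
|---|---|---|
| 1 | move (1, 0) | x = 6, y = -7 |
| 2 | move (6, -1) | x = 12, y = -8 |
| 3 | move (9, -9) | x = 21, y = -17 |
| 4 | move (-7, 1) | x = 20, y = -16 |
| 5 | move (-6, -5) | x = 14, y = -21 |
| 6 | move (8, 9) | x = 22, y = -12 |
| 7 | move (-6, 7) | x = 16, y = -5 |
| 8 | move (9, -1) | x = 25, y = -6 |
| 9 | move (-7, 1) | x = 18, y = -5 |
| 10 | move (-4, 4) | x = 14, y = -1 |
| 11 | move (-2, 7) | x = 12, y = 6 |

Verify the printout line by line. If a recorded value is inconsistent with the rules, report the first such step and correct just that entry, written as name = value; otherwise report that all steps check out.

step 4, x = 14

1. x = 5 + (1) = 6, y = -7 + (0) = -7 (verified)
2. x = 6 + (6) = 12, y = -7 + (-1) = -8 (same as recorded)
3. x = 12 + (9) = 21, y = -8 + (-9) = -17 (checks out)
4. x = 21 + (-7) = 14, y = -17 + (1) = -16 (a discrepancy with the printout)
That makes step 4 the first incorrect line — x = 14 is what it should show.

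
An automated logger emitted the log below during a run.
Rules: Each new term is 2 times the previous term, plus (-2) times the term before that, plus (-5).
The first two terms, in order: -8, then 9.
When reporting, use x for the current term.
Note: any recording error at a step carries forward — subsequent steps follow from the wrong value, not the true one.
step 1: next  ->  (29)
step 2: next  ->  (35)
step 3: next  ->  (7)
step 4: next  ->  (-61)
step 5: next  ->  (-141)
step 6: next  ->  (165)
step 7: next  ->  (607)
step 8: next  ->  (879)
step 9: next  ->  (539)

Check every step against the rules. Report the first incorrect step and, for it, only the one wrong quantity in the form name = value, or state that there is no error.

step 6, x = -165

Step 1: x = 2*(9) + (-2)*(-8) + (-5) = 29 — no discrepancy.
Step 2: x = 2*(29) + (-2)*(9) + (-5) = 35 — agrees with the log.
Step 3: x = 2*(35) + (-2)*(29) + (-5) = 7 — consistent with the log.
Step 4: x = 2*(7) + (-2)*(35) + (-5) = -61 — matches.
Step 5: x = 2*(-61) + (-2)*(7) + (-5) = -141 — in agreement.
Step 6: x = 2*(-141) + (-2)*(-61) + (-5) = -165 — the log has a different value.
The audit stops at step 6: the recorded entry is wrong and should be x = -165.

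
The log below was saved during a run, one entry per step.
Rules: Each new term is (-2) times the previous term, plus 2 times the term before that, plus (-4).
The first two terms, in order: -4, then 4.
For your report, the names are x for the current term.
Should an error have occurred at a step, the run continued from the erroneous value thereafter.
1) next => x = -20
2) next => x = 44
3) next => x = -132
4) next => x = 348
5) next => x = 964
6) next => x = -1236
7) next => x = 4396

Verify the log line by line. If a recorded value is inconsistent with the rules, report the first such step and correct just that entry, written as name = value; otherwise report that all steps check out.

Recomputing the run from the initial state:
step 1: x = -20
step 2: x = 44
step 3: x = -132
step 4: x = 348
step 5: x = -964
step 6: x = 2620
step 7: x = -7172
The first disagreement with the log is at step 5, where the value should be x = -964.

step 5, x = -964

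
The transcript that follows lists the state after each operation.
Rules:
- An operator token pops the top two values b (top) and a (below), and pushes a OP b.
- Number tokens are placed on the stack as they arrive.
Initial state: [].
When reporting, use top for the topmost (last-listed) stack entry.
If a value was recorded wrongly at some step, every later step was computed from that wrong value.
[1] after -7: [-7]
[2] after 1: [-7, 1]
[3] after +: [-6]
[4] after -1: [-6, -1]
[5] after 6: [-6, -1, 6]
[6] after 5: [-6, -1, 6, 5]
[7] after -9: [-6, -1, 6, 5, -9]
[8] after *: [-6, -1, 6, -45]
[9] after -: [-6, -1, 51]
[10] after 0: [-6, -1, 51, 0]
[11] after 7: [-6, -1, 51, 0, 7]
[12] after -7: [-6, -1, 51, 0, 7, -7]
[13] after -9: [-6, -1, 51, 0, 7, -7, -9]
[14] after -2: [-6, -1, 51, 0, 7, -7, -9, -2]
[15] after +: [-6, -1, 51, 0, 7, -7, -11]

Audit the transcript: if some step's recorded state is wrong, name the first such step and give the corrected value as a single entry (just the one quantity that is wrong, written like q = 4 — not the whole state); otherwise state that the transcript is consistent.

no error

Recomputing the run from the initial state:
step 1: [-7]
step 2: [-7, 1]
step 3: [-6]
step 4: [-6, -1]
step 5: [-6, -1, 6]
step 6: [-6, -1, 6, 5]
step 7: [-6, -1, 6, 5, -9]
step 8: [-6, -1, 6, -45]
step 9: [-6, -1, 51]
step 10: [-6, -1, 51, 0]
step 11: [-6, -1, 51, 0, 7]
step 12: [-6, -1, 51, 0, 7, -7]
step 13: [-6, -1, 51, 0, 7, -7, -9]
step 14: [-6, -1, 51, 0, 7, -7, -9, -2]
step 15: [-6, -1, 51, 0, 7, -7, -11]
This matches the transcript at every step.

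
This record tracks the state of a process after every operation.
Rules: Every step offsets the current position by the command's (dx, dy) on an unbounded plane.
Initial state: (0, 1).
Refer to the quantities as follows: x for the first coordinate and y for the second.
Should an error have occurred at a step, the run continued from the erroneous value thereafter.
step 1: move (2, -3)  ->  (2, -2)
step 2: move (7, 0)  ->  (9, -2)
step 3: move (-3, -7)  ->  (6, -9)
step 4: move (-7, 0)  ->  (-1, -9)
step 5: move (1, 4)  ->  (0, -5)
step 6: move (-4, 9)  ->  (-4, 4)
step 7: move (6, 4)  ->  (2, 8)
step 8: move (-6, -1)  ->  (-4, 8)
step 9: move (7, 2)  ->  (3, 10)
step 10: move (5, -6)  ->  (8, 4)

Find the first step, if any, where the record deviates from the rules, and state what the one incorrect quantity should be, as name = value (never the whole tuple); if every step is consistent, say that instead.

step 8, y = 7

Recomputing the run from the initial state:
step 1: x = 2, y = -2
step 2: x = 9, y = -2
step 3: x = 6, y = -9
step 4: x = -1, y = -9
step 5: x = 0, y = -5
step 6: x = -4, y = 4
step 7: x = 2, y = 8
step 8: x = -4, y = 7
step 9: x = 3, y = 9
step 10: x = 8, y = 3
The first disagreement with the record is at step 8, where the value should be y = 7.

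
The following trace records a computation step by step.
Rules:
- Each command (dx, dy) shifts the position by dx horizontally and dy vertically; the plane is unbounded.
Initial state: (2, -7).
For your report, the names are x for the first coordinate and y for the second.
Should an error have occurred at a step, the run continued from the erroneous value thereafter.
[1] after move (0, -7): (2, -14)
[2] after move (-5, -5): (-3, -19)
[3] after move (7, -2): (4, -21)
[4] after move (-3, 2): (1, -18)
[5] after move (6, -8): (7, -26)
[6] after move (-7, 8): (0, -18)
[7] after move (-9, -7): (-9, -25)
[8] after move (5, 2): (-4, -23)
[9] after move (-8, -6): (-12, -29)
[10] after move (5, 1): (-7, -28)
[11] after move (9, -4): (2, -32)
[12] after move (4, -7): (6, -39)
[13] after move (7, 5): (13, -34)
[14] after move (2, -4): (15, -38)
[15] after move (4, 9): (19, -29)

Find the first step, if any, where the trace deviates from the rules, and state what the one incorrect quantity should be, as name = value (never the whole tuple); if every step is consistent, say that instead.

Recomputing the run from the initial state:
step 1: x = 2, y = -14
step 2: x = -3, y = -19
step 3: x = 4, y = -21
step 4: x = 1, y = -19
step 5: x = 7, y = -27
step 6: x = 0, y = -19
step 7: x = -9, y = -26
step 8: x = -4, y = -24
step 9: x = -12, y = -30
step 10: x = -7, y = -29
step 11: x = 2, y = -33
step 12: x = 6, y = -40
step 13: x = 13, y = -35
step 14: x = 15, y = -39
step 15: x = 19, y = -30
The first disagreement with the trace is at step 4, where the value should be y = -19.

step 4, y = -19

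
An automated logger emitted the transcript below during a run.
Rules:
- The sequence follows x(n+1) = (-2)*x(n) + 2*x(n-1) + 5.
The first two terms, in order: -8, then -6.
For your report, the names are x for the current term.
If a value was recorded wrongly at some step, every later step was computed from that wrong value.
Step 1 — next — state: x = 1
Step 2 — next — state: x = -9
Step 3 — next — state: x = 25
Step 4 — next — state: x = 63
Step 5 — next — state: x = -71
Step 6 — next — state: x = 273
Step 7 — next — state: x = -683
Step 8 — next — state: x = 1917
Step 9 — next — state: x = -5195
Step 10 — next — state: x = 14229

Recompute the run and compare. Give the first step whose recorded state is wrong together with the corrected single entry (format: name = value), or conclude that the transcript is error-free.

Recomputing the run from the initial state:
step 1: x = 1
step 2: x = -9
step 3: x = 25
step 4: x = -63
step 5: x = 181
step 6: x = -483
step 7: x = 1333
step 8: x = -3627
step 9: x = 9925
step 10: x = -27099
The first disagreement with the transcript is at step 4, where the value should be x = -63.

step 4, x = -63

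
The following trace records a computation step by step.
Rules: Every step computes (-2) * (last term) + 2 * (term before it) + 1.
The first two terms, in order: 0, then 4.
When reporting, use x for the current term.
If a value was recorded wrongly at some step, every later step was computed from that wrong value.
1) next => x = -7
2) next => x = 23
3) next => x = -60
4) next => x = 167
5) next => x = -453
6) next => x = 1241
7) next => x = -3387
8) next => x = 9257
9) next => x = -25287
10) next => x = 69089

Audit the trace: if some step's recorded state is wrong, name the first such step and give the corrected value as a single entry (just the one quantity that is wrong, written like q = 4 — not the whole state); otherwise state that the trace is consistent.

Recomputing the run from the initial state:
step 1: x = -7
step 2: x = 23
step 3: x = -59
step 4: x = 165
step 5: x = -447
step 6: x = 1225
step 7: x = -3343
step 8: x = 9137
step 9: x = -24959
step 10: x = 68193
The first disagreement with the trace is at step 3, where the value should be x = -59.

step 3, x = -59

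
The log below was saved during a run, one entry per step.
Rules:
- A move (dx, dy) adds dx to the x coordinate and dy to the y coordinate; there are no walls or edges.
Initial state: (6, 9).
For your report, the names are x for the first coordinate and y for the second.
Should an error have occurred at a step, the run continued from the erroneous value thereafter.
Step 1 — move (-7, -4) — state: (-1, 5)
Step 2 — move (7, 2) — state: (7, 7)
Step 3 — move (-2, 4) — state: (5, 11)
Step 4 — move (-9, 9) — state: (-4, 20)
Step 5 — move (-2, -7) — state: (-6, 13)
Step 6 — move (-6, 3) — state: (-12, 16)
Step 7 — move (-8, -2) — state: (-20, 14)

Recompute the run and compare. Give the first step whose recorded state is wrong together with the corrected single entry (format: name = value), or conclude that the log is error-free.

1. x = 6 + (-7) = -1, y = 9 + (-4) = 5 (no discrepancy)
2. x = -1 + (7) = 6, y = 5 + (2) = 7 (the log disagrees here)
So the first discrepancy is step 2, where the right value is x = 6.

step 2, x = 6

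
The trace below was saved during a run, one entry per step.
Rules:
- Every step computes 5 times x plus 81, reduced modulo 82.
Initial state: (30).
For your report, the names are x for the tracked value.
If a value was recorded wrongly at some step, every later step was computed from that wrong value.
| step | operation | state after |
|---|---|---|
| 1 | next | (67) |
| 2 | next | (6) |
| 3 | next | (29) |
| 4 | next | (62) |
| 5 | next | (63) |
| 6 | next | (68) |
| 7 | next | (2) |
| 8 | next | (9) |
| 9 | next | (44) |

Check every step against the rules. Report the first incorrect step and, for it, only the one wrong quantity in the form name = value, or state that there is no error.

Recomputing the run from the initial state:
step 1: x = 67
step 2: x = 6
step 3: x = 29
step 4: x = 62
step 5: x = 63
step 6: x = 68
step 7: x = 11
step 8: x = 54
step 9: x = 23
The first disagreement with the trace is at step 7, where the value should be x = 11.

step 7, x = 11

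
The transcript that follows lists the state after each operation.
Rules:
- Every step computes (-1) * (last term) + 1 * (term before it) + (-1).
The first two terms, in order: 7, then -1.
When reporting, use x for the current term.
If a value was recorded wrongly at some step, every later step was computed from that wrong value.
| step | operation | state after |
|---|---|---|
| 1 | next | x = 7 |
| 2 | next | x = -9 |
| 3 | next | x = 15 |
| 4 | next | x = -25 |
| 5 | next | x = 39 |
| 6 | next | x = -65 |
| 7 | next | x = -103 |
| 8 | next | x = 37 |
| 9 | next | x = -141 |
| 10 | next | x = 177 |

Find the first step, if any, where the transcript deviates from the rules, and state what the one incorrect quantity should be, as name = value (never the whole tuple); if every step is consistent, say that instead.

Step 1: x = -1*(-1) + (1)*(7) + (-1) = 7 — agrees with the transcript.
Step 2: x = -1*(7) + (1)*(-1) + (-1) = -9 — verified.
Step 3: x = -1*(-9) + (1)*(7) + (-1) = 15 — consistent with the transcript.
Step 4: x = -1*(15) + (1)*(-9) + (-1) = -25 — confirmed correct.
Step 5: x = -1*(-25) + (1)*(15) + (-1) = 39 — matches.
Step 6: x = -1*(39) + (1)*(-25) + (-1) = -65 — agrees with the transcript.
Step 7: x = -1*(-65) + (1)*(39) + (-1) = 103 — the transcript disagrees here.
So the first discrepancy is step 7, where the right value is x = 103.

step 7, x = 103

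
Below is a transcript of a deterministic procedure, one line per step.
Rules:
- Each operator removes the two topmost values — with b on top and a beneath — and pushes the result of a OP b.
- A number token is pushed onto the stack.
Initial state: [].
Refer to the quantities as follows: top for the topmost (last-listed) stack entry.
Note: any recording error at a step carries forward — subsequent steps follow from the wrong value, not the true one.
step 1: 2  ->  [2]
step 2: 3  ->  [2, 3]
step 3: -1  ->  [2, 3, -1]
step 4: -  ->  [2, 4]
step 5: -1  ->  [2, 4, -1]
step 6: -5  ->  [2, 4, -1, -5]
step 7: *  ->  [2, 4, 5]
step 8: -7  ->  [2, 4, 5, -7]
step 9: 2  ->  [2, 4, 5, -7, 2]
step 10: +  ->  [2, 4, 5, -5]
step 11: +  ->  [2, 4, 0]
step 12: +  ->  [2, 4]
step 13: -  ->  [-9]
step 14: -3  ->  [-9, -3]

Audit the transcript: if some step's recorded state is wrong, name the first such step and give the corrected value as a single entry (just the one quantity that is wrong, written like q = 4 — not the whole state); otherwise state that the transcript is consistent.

step 13, top = -2

step 1: push 2: top = 2 -> verified
step 2: push 3: top = 3 -> consistent with the transcript
step 3: push -1: top = -1 -> exactly as logged
step 4: 3 - -1 = 4 -> same as recorded
step 5: push -1: top = -1 -> exactly as logged
step 6: push -5: top = -5 -> same as recorded
step 7: -1 * -5 = 5 -> verified
step 8: push -7: top = -7 -> in agreement
step 9: push 2: top = 2 -> no discrepancy
step 10: -7 + 2 = -5 -> matches
step 11: 5 + -5 = 0 -> confirmed correct
step 12: 4 + 0 = 4 -> confirmed correct
step 13: 2 - 4 = -2 -> the transcript disagrees here
So the first discrepancy is step 13, where the right value is top = -2.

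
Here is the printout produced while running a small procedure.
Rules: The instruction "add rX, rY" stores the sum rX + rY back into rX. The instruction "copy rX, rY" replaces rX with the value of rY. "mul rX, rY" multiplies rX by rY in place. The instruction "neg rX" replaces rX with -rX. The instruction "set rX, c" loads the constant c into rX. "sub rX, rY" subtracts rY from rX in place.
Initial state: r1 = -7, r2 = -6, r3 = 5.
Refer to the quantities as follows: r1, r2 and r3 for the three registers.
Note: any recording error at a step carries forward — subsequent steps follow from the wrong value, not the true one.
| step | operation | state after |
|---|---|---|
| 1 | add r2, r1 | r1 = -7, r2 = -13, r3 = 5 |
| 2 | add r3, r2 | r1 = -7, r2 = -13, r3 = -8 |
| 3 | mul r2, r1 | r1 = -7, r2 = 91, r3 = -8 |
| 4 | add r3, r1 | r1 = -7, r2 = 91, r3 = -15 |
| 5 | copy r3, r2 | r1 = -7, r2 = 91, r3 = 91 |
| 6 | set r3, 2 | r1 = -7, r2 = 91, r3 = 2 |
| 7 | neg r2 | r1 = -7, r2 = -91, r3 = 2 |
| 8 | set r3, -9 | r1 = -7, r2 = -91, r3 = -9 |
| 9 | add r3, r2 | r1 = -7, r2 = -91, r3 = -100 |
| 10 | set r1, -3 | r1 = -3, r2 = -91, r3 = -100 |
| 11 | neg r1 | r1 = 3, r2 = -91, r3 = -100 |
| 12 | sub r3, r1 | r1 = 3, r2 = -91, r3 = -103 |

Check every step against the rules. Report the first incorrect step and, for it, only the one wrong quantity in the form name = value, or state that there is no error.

no error

Recomputing the run from the initial state:
step 1: r1 = -7, r2 = -13, r3 = 5
step 2: r1 = -7, r2 = -13, r3 = -8
step 3: r1 = -7, r2 = 91, r3 = -8
step 4: r1 = -7, r2 = 91, r3 = -15
step 5: r1 = -7, r2 = 91, r3 = 91
step 6: r1 = -7, r2 = 91, r3 = 2
step 7: r1 = -7, r2 = -91, r3 = 2
step 8: r1 = -7, r2 = -91, r3 = -9
step 9: r1 = -7, r2 = -91, r3 = -100
step 10: r1 = -3, r2 = -91, r3 = -100
step 11: r1 = 3, r2 = -91, r3 = -100
step 12: r1 = 3, r2 = -91, r3 = -103
This matches the printout at every step.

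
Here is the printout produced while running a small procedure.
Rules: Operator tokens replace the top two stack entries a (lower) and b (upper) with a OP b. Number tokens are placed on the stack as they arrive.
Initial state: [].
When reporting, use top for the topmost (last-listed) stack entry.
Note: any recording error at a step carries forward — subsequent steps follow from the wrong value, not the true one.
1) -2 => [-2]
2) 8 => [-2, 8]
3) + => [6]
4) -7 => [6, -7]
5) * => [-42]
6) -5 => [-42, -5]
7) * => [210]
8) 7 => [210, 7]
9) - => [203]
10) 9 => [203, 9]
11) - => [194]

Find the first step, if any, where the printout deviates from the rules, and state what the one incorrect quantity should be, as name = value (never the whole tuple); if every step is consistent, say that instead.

Recomputing the run from the initial state:
step 1: [-2]
step 2: [-2, 8]
step 3: [6]
step 4: [6, -7]
step 5: [-42]
step 6: [-42, -5]
step 7: [210]
step 8: [210, 7]
step 9: [203]
step 10: [203, 9]
step 11: [194]
This matches the printout at every step.

no error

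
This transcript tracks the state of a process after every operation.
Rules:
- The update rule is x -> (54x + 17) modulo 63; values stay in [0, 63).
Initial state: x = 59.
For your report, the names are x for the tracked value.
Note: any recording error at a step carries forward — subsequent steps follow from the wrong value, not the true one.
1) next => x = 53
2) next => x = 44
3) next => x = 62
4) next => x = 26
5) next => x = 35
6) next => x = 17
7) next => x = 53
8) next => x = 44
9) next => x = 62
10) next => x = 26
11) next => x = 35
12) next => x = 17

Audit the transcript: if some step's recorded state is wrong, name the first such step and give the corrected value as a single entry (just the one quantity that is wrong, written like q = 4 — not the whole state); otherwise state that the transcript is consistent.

Step 1: x = (54*59 + 17) mod 63 = 53 — exactly as logged.
Step 2: x = (54*53 + 17) mod 63 = 44 — matches.
Step 3: x = (54*44 + 17) mod 63 = 62 — matches.
Step 4: x = (54*62 + 17) mod 63 = 26 — verified.
Step 5: x = (54*26 + 17) mod 63 = 35 — in agreement.
Step 6: x = (54*35 + 17) mod 63 = 17 — matches.
Step 7: x = (54*17 + 17) mod 63 = 53 — agrees with the transcript.
Step 8: x = (54*53 + 17) mod 63 = 44 — consistent with the transcript.
Step 9: x = (54*44 + 17) mod 63 = 62 — checks out.
Step 10: x = (54*62 + 17) mod 63 = 26 — verified.
Step 11: x = (54*26 + 17) mod 63 = 35 — consistent with the transcript.
Step 12: x = (54*35 + 17) mod 63 = 17 — matches.
Each recorded entry agrees with the recomputation.

no error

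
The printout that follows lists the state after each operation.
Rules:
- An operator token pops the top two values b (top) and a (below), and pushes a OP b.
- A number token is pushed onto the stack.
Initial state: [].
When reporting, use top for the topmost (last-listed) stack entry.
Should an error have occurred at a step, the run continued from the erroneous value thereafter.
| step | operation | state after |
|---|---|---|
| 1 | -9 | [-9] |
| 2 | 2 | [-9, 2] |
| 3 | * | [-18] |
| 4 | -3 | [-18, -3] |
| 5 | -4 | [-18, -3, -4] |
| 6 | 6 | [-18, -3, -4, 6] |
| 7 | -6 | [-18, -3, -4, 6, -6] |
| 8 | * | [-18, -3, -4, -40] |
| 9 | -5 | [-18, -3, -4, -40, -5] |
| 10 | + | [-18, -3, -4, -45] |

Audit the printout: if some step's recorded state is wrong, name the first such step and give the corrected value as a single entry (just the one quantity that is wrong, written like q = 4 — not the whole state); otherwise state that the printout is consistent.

step 8, top = -36

Step 1: push -9: top = -9 — matches.
Step 2: push 2: top = 2 — in agreement.
Step 3: -9 * 2 = -18 — in agreement.
Step 4: push -3: top = -3 — checks out.
Step 5: push -4: top = -4 — confirmed correct.
Step 6: push 6: top = 6 — checks out.
Step 7: push -6: top = -6 — consistent with the printout.
Step 8: 6 * -6 = -36 — first mismatch against the printout.
First deviation found at step 8; the corrected entry is top = -36.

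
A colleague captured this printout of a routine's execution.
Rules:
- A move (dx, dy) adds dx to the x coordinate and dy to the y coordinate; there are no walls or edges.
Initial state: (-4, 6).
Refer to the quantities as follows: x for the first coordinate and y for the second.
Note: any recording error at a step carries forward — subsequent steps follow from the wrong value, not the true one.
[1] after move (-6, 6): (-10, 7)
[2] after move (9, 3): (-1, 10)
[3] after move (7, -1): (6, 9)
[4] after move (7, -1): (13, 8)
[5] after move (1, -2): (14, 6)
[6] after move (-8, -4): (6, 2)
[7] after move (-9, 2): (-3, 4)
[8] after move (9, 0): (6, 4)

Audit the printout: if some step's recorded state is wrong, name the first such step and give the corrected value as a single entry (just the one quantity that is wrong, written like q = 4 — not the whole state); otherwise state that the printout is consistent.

step 1, y = 12

Recomputing the run from the initial state:
step 1: x = -10, y = 12
step 2: x = -1, y = 15
step 3: x = 6, y = 14
step 4: x = 13, y = 13
step 5: x = 14, y = 11
step 6: x = 6, y = 7
step 7: x = -3, y = 9
step 8: x = 6, y = 9
The first disagreement with the printout is at step 1, where the value should be y = 12.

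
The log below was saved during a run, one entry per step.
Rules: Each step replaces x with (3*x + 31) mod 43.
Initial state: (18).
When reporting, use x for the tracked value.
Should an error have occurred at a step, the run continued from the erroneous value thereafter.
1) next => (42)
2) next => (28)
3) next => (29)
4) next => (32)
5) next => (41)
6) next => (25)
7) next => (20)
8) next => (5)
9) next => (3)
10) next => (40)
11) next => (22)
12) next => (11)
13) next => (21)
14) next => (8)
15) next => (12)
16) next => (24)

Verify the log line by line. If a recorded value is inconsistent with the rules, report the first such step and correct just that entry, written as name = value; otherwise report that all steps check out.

no error

Step 1: x = (3*18 + 31) mod 43 = 42 — consistent with the log.
Step 2: x = (3*42 + 31) mod 43 = 28 — same as recorded.
Step 3: x = (3*28 + 31) mod 43 = 29 — no discrepancy.
Step 4: x = (3*29 + 31) mod 43 = 32 — no discrepancy.
Step 5: x = (3*32 + 31) mod 43 = 41 — confirmed correct.
Step 6: x = (3*41 + 31) mod 43 = 25 — no discrepancy.
Step 7: x = (3*25 + 31) mod 43 = 20 — agrees with the log.
Step 8: x = (3*20 + 31) mod 43 = 5 — consistent with the log.
Step 9: x = (3*5 + 31) mod 43 = 3 — no discrepancy.
Step 10: x = (3*3 + 31) mod 43 = 40 — in agreement.
Step 11: x = (3*40 + 31) mod 43 = 22 — exactly as logged.
Step 12: x = (3*22 + 31) mod 43 = 11 — confirmed correct.
Step 13: x = (3*11 + 31) mod 43 = 21 — matches.
Step 14: x = (3*21 + 31) mod 43 = 8 — exactly as logged.
Step 15: x = (3*8 + 31) mod 43 = 12 — confirmed correct.
Step 16: x = (3*12 + 31) mod 43 = 24 — matches.
Nothing is out of place; the run is error-free.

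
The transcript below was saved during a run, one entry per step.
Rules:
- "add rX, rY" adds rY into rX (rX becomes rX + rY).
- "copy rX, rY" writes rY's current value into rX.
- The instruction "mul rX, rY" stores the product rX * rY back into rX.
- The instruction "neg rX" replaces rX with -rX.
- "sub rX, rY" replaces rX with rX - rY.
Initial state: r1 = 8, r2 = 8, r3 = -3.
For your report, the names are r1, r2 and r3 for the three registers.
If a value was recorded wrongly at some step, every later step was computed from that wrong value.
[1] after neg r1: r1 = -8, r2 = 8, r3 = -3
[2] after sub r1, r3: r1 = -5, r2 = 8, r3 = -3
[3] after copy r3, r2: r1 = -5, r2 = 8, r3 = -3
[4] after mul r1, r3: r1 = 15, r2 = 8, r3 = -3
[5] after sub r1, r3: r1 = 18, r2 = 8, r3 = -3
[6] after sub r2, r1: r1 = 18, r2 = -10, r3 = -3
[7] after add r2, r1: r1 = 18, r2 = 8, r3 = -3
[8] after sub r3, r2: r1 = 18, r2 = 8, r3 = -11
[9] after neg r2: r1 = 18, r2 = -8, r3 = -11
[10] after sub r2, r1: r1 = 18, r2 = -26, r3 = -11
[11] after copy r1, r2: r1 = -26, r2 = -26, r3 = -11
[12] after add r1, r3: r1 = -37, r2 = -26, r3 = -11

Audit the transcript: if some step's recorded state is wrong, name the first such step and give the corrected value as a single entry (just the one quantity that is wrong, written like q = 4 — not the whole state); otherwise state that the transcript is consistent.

Recomputing the run from the initial state:
step 1: r1 = -8, r2 = 8, r3 = -3
step 2: r1 = -5, r2 = 8, r3 = -3
step 3: r1 = -5, r2 = 8, r3 = 8
step 4: r1 = -40, r2 = 8, r3 = 8
step 5: r1 = -48, r2 = 8, r3 = 8
step 6: r1 = -48, r2 = 56, r3 = 8
step 7: r1 = -48, r2 = 8, r3 = 8
step 8: r1 = -48, r2 = 8, r3 = 0
step 9: r1 = -48, r2 = -8, r3 = 0
step 10: r1 = -48, r2 = 40, r3 = 0
step 11: r1 = 40, r2 = 40, r3 = 0
step 12: r1 = 40, r2 = 40, r3 = 0
The first disagreement with the transcript is at step 3, where the value should be r3 = 8.

step 3, r3 = 8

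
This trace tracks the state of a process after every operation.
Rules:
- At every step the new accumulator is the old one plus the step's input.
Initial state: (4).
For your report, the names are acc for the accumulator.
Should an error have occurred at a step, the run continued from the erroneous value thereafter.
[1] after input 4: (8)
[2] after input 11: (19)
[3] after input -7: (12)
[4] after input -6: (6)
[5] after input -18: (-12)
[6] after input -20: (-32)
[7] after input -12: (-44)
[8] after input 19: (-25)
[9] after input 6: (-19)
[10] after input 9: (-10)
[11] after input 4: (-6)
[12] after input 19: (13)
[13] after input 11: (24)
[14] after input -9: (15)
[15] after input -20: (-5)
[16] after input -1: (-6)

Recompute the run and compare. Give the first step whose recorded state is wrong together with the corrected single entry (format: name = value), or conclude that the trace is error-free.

step 1: acc = 4 + 4 = 8 -> in agreement
step 2: acc = 8 + 11 = 19 -> confirmed correct
step 3: acc = 19 + -7 = 12 -> verified
step 4: acc = 12 + -6 = 6 -> confirmed correct
step 5: acc = 6 + -18 = -12 -> consistent with the trace
step 6: acc = -12 + -20 = -32 -> verified
step 7: acc = -32 + -12 = -44 -> checks out
step 8: acc = -44 + 19 = -25 -> same as recorded
step 9: acc = -25 + 6 = -19 -> no discrepancy
step 10: acc = -19 + 9 = -10 -> matches
step 11: acc = -10 + 4 = -6 -> confirmed correct
step 12: acc = -6 + 19 = 13 -> confirmed correct
step 13: acc = 13 + 11 = 24 -> verified
step 14: acc = 24 + -9 = 15 -> checks out
step 15: acc = 15 + -20 = -5 -> no discrepancy
step 16: acc = -5 + -1 = -6 -> agrees with the trace
Each recorded entry agrees with the recomputation.

no error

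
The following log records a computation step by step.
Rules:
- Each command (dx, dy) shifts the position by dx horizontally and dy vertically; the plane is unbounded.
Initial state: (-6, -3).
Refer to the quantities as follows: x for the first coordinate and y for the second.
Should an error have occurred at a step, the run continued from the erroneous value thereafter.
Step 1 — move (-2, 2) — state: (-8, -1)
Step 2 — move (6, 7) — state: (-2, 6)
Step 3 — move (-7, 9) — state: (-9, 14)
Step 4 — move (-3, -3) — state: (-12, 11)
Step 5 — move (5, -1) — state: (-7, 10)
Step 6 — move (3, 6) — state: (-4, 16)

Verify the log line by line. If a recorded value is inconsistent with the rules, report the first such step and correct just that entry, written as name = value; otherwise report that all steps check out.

step 3, y = 15

1. x = -6 + (-2) = -8, y = -3 + (2) = -1 (matches)
2. x = -8 + (6) = -2, y = -1 + (7) = 6 (exactly as logged)
3. x = -2 + (-7) = -9, y = 6 + (9) = 15 (the recorded entry deviates here)
The audit stops at step 3: the recorded entry is wrong and should be y = 15.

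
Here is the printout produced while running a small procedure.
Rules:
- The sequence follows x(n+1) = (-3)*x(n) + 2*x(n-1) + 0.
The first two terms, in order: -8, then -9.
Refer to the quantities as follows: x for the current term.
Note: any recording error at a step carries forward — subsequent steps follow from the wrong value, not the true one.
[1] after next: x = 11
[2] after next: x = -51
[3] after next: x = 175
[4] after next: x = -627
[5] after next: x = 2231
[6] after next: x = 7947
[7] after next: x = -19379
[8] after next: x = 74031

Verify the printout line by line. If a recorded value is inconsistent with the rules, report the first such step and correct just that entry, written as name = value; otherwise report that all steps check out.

step 6, x = -7947

Recomputing the run from the initial state:
step 1: x = 11
step 2: x = -51
step 3: x = 175
step 4: x = -627
step 5: x = 2231
step 6: x = -7947
step 7: x = 28303
step 8: x = -100803
The first disagreement with the printout is at step 6, where the value should be x = -7947.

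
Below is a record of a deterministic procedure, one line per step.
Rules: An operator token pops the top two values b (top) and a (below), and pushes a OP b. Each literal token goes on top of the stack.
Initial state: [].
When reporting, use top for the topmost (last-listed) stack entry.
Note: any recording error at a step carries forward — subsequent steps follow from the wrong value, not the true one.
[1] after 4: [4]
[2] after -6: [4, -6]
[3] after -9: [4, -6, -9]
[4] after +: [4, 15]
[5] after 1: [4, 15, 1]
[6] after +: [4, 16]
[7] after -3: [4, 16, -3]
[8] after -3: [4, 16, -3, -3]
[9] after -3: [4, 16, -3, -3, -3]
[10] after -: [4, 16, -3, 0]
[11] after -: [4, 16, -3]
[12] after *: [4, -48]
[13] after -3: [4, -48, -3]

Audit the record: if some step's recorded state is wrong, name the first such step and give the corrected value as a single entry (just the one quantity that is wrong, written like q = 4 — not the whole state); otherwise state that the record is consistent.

step 1: push 4: top = 4 -> agrees with the record
step 2: push -6: top = -6 -> checks out
step 3: push -9: top = -9 -> confirmed correct
step 4: -6 + -9 = -15 -> the recorded entry deviates here
First incorrect step: 4; the correct value is top = -15.

step 4, top = -15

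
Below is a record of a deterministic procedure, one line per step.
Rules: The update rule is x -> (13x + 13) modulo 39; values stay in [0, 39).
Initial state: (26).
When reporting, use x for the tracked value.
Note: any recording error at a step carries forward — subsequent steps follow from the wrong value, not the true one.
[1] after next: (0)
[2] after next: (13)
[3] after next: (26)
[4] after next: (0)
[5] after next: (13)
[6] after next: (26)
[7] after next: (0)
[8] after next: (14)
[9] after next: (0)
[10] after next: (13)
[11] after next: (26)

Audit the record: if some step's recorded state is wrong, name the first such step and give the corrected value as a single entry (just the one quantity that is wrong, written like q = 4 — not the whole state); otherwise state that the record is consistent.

Recomputing the run from the initial state:
step 1: x = 0
step 2: x = 13
step 3: x = 26
step 4: x = 0
step 5: x = 13
step 6: x = 26
step 7: x = 0
step 8: x = 13
step 9: x = 26
step 10: x = 0
step 11: x = 13
The first disagreement with the record is at step 8, where the value should be x = 13.

step 8, x = 13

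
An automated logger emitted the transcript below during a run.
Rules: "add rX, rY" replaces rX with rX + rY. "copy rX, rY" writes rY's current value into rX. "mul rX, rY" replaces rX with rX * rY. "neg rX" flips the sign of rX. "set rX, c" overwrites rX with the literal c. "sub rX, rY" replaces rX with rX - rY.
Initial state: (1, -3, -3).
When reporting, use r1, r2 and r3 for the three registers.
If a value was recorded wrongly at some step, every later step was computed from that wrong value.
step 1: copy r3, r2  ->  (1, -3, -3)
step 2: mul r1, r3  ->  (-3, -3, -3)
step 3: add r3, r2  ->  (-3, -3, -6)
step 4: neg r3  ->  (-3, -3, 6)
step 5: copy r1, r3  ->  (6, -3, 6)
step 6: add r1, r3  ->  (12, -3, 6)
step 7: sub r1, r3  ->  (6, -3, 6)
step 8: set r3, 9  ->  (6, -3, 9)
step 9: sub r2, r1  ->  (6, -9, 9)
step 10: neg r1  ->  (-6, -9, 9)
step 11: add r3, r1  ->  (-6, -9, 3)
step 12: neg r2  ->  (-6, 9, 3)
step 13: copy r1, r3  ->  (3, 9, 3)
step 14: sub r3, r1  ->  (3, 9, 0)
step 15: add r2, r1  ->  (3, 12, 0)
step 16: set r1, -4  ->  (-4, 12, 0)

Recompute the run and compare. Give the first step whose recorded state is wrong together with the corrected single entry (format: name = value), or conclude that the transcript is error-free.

Recomputing the run from the initial state:
step 1: r1 = 1, r2 = -3, r3 = -3
step 2: r1 = -3, r2 = -3, r3 = -3
step 3: r1 = -3, r2 = -3, r3 = -6
step 4: r1 = -3, r2 = -3, r3 = 6
step 5: r1 = 6, r2 = -3, r3 = 6
step 6: r1 = 12, r2 = -3, r3 = 6
step 7: r1 = 6, r2 = -3, r3 = 6
step 8: r1 = 6, r2 = -3, r3 = 9
step 9: r1 = 6, r2 = -9, r3 = 9
step 10: r1 = -6, r2 = -9, r3 = 9
step 11: r1 = -6, r2 = -9, r3 = 3
step 12: r1 = -6, r2 = 9, r3 = 3
step 13: r1 = 3, r2 = 9, r3 = 3
step 14: r1 = 3, r2 = 9, r3 = 0
step 15: r1 = 3, r2 = 12, r3 = 0
step 16: r1 = -4, r2 = 12, r3 = 0
This matches the transcript at every step.

no error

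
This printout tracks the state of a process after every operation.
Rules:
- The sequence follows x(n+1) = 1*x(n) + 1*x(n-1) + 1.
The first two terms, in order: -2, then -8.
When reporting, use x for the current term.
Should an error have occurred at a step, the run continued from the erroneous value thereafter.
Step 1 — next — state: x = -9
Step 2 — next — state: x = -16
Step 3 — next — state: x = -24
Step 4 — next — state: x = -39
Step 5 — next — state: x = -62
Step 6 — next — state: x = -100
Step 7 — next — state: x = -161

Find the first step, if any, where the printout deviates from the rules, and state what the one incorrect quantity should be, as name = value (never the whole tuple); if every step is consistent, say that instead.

Recomputing the run from the initial state:
step 1: x = -9
step 2: x = -16
step 3: x = -24
step 4: x = -39
step 5: x = -62
step 6: x = -100
step 7: x = -161
This matches the printout at every step.

no error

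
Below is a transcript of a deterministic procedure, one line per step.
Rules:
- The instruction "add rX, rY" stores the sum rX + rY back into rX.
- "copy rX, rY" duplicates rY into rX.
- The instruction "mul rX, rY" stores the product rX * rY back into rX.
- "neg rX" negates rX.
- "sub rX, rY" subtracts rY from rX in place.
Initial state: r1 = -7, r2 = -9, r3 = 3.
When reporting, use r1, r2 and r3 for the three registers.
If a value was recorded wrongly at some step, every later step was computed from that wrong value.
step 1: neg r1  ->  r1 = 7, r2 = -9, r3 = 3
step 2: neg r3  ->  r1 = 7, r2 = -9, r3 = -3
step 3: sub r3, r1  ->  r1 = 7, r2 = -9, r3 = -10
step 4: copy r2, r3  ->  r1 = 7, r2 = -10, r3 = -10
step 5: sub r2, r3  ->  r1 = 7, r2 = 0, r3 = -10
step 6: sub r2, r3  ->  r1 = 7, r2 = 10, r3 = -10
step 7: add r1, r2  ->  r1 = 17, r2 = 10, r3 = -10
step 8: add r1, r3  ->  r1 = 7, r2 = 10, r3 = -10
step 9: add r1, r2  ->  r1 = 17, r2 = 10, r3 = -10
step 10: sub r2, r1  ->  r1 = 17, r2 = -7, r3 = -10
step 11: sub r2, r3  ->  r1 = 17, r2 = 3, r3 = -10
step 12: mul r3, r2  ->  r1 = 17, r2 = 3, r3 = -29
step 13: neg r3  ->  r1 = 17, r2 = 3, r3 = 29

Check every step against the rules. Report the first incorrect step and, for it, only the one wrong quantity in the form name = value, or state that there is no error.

Step 1: r1 = -(-7) = 7 — checks out.
Step 2: r3 = -(3) = -3 — verified.
Step 3: r3 = -3 - 7 = -10 — consistent with the transcript.
Step 4: r2 = -10 — confirmed correct.
Step 5: r2 = -10 - -10 = 0 — exactly as logged.
Step 6: r2 = 0 - -10 = 10 — agrees with the transcript.
Step 7: r1 = 7 + 10 = 17 — consistent with the transcript.
Step 8: r1 = 17 + -10 = 7 — checks out.
Step 9: r1 = 7 + 10 = 17 — agrees with the transcript.
Step 10: r2 = 10 - 17 = -7 — agrees with the transcript.
Step 11: r2 = -7 - -10 = 3 — no discrepancy.
Step 12: r3 = -10 * 3 = -30 — the entry is off here.
The audit stops at step 12: the recorded entry is wrong and should be r3 = -30.

step 12, r3 = -30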